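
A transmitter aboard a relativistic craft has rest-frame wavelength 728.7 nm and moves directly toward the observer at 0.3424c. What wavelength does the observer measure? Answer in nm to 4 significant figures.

Relativistic Doppler: λ_obs = λ_src √((1−β)/(1+β))
= 728.7 × √(0.657600/1.34240) = 728.7 × 0.699906 = 510.0 nm

λ_obs ≈ 510.0 nm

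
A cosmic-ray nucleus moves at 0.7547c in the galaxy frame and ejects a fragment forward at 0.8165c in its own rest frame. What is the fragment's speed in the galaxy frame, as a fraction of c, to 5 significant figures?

Compose boost 2: (0.8165 + 0.7547)/(1 + 0.8165×0.7547) = 1.5712/1.616213 = 0.97215

u ≈ 0.97215c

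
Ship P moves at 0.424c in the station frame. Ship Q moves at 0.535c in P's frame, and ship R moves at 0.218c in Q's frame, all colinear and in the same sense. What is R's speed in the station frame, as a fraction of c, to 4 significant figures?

Compose boost 2: (0.535 + 0.424)/(1 + 0.535×0.424) = 0.9590/1.22684 = 0.781683
Compose boost 3: (0.218 + 0.781683)/(1 + 0.218×0.781683) = 0.999683/1.17041 = 0.8541

u ≈ 0.8541c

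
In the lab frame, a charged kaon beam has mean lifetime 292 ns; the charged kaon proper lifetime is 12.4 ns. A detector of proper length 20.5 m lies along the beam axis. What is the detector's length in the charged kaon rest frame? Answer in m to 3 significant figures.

L ≈ 0.871 m

Time dilation ⇒ γ = Δt/τ₀ = 292/12.4 = 23.548
Length contraction: L = L₀/γ = 20.5/23.548 = 0.871 m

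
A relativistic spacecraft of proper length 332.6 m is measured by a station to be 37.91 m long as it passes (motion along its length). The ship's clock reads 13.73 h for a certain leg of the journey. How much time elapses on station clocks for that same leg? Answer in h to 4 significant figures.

Δt ≈ 120.5 h

Length contraction ⇒ γ = L₀/L = 332.6/37.91 = 8.77341
Time dilation: Δt = γτ₀ = 8.77341 × 13.73 h = 120.5 h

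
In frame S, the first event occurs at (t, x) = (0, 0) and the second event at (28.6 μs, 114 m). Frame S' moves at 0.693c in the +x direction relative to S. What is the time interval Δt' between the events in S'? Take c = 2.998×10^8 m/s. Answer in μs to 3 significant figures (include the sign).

γ = 1/√(1 − 0.693²) = 1.3871
Δt' = γ(Δt − vΔx/c²) = 1.3871 × (28.6 μs − 0.693×114 m / (2.998×10^8 m/s))
= 1.3871 × (28.336 μs) = 39.3 μs

Δt' ≈ 39.3 μs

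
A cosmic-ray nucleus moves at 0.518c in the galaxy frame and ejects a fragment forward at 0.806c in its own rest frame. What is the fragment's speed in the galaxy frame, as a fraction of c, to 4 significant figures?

Compose boost 2: (0.806 + 0.518)/(1 + 0.806×0.518) = 1.324/1.41751 = 0.9340

u ≈ 0.9340c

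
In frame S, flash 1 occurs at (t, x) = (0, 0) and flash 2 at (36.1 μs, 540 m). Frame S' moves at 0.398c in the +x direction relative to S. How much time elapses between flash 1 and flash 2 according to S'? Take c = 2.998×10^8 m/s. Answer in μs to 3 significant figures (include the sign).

Δt' ≈ 38.6 μs

γ = 1/√(1 − 0.398²) = 1.0901
Δt' = γ(Δt − vΔx/c²) = 1.0901 × (36.1 μs − 0.398×540 m / (2.998×10^8 m/s))
= 1.0901 × (35.383 μs) = 38.6 μs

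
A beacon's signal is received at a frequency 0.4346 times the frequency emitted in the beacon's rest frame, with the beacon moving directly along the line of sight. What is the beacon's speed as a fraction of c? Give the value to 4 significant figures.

β ≈ 0.6823

f_obs/f_src = √((1−β)/(1+β)) = 0.4346  ⇒  (1−β)/(1+β) = 0.188877
β = |1 − D²|/(1 + D²) = |1 − 0.188877|/(1 + 0.188877) = 0.6823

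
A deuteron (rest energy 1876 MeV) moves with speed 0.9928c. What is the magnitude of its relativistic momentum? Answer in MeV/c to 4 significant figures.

p ≈ 15550 MeV/c

γ = 1/√(1 − 0.9928²) = 8.34837
p = γβm₀c = 8.34837 × 0.9928 × 1876 MeV/c = 15550 MeV/c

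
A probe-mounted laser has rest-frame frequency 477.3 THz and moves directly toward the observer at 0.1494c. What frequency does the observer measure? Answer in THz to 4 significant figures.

Relativistic Doppler: f_obs = f_src √((1+β)/(1−β))
= 477.3 × √(1.14940/0.850600) = 477.3 × 1.16245 = 554.8 THz

f_obs ≈ 554.8 THz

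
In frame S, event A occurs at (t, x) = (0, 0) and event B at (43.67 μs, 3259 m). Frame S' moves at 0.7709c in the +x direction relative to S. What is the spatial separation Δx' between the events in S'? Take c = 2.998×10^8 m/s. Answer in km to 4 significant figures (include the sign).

γ = 1/√(1 − 0.7709²) = 1.56997
Δx' = γ(Δx − vΔt) = 1.56997 × (3259 m − 0.7709×(2.998×10^8 m/s)×43.67×10^-6 s)
= 1.56997 × (-6833.83 m) = -10.73 km

Δx' ≈ -10.73 km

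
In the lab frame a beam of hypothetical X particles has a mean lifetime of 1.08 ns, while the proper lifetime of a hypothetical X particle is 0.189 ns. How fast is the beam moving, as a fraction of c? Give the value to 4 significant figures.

γ = Δt/τ₀ = 1.08/0.189 = 5.71429
β = √(1 − 1/γ²) = √(1 − 1/5.71429²) = 0.9846

β ≈ 0.9846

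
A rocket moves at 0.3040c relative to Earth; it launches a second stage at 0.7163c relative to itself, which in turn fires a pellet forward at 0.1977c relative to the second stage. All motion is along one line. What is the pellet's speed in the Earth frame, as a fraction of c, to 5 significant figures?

Compose boost 2: (0.7163 + 0.3040)/(1 + 0.7163×0.3040) = 1.0203/1.217755 = 0.8378531
Compose boost 3: (0.1977 + 0.8378531)/(1 + 0.1977×0.8378531) = 1.035553/1.165644 = 0.88840

u ≈ 0.88840c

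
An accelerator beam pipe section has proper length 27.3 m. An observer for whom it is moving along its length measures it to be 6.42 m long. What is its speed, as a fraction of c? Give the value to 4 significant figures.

β ≈ 0.9720

γ = L₀/L = 27.3/6.42 = 4.25234
β = √(1 − 1/γ²) = 0.9720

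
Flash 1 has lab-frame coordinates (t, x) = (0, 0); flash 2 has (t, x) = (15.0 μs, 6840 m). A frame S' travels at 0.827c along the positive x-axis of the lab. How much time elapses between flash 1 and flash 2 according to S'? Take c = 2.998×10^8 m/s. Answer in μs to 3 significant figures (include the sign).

Δt' ≈ -6.88 μs

γ = 1/√(1 − 0.827²) = 1.7787
Δt' = γ(Δt − vΔx/c²) = 1.7787 × (15.0 μs − 0.827×6840 m / (2.998×10^8 m/s))
= 1.7787 × (-3.8682 μs) = -6.88 μs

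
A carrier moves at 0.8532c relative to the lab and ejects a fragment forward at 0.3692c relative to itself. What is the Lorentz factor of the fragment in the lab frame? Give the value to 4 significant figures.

γ ≈ 2.713

u_lab = (0.3692 + 0.8532)/(1 + 0.3692×0.8532) = 1.2224/1.315001 = 0.9295807
γ = 1/√(1 − 0.9295807²) = 2.713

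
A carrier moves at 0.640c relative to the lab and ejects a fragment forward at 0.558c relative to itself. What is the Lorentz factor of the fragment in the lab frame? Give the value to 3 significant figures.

u_lab = (0.558 + 0.640)/(1 + 0.558×0.640) = 1.198/1.35712 = 0.882752
γ = 1/√(1 − 0.882752²) = 2.13

γ ≈ 2.13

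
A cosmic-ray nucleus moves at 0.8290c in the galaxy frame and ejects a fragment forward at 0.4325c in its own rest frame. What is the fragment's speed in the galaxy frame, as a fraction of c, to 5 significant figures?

u ≈ 0.92857c

Compose boost 2: (0.4325 + 0.8290)/(1 + 0.4325×0.8290) = 1.2615/1.358542 = 0.92857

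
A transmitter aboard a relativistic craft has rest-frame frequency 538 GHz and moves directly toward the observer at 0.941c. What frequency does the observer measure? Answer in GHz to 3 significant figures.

f_obs ≈ 3090 GHz

Relativistic Doppler: f_obs = f_src √((1+β)/(1−β))
= 538 × √(1.9410/0.059000) = 538 × 5.7357 = 3090 GHz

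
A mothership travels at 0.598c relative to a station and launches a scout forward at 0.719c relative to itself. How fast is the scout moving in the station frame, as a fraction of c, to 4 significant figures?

Compose boost 2: (0.719 + 0.598)/(1 + 0.719×0.598) = 1.317/1.42996 = 0.9210

u ≈ 0.9210c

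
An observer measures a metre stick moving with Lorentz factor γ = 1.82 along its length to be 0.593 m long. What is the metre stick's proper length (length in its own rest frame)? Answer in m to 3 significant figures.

L₀ ≈ 1.08 m

γ = 1.82 (given)
L₀ = γL = 1.82 × 0.593 = 1.08 m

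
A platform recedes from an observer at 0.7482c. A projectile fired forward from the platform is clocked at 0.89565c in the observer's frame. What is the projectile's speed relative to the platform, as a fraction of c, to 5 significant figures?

Inverse velocity addition: u' = (u − v)/(1 − uv/c²)
= (0.89565 − 0.7482)/(1 − 0.89565×0.7482) = 0.14745/0.3298747 = 0.44699

u' ≈ 0.44699c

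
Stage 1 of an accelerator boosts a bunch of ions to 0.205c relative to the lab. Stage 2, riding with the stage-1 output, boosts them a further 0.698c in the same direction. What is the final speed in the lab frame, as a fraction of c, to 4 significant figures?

Compose boost 2: (0.698 + 0.205)/(1 + 0.698×0.205) = 0.9030/1.14309 = 0.7900

u ≈ 0.7900c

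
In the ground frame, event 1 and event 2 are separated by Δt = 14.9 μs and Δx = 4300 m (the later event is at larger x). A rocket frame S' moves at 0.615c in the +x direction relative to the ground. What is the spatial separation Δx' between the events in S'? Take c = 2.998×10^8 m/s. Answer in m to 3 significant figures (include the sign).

γ = 1/√(1 − 0.615²) = 1.2682
Δx' = γ(Δx − vΔt) = 1.2682 × (4300 m − 0.615×(2.998×10^8 m/s)×14.9×10^-6 s)
= 1.2682 × (1552.8 m) = 1970 m

Δx' ≈ 1970 m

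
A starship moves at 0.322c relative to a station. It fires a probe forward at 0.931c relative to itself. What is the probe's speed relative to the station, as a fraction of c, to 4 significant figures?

u ≈ 0.9640c

Relativistic velocity addition: u = (u' + v)/(1 + u'v/c²)
= (0.931 + 0.322)/(1 + 0.931×0.322) = 1.253/1.29978 = 0.9640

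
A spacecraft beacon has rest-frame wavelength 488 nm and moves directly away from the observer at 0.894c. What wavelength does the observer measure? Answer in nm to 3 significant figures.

λ_obs ≈ 2060 nm

Relativistic Doppler: λ_obs = λ_src √((1+β)/(1−β))
= 488 × √(1.8940/0.10600) = 488 × 4.2270 = 2060 nm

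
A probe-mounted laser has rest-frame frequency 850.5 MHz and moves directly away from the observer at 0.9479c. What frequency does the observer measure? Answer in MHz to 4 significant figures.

Relativistic Doppler: f_obs = f_src √((1−β)/(1+β))
= 850.5 × √(0.0521000/1.94790) = 850.5 × 0.163544 = 139.1 MHz

f_obs ≈ 139.1 MHz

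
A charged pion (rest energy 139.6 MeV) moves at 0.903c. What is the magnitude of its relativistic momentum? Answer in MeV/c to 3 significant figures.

γ = 1/√(1 − 0.903²) = 2.3275
p = γβm₀c = 2.3275 × 0.903 × 139.6 MeV/c = 293 MeV/c

p ≈ 293 MeV/c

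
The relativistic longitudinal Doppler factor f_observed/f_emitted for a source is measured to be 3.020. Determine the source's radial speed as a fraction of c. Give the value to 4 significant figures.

f_obs/f_src = √((1+β)/(1−β)) = 3.020  ⇒  (1+β)/(1−β) = 9.12040
β = |1 − D²|/(1 + D²) = |1 − 9.12040|/(1 + 9.12040) = 0.8024

β ≈ 0.8024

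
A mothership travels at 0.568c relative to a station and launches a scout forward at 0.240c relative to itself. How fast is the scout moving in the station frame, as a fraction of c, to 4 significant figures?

u ≈ 0.7111c

Compose boost 2: (0.240 + 0.568)/(1 + 0.240×0.568) = 0.8080/1.13632 = 0.7111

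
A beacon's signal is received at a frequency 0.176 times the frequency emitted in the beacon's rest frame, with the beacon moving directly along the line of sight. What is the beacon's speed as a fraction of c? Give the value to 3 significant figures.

β ≈ 0.940

f_obs/f_src = √((1−β)/(1+β)) = 0.176  ⇒  (1−β)/(1+β) = 0.030976
β = |1 − D²|/(1 + D²) = |1 − 0.030976|/(1 + 0.030976) = 0.940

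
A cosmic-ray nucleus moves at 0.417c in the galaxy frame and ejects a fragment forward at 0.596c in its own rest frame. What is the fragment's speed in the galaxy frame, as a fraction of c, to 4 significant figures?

Compose boost 2: (0.596 + 0.417)/(1 + 0.596×0.417) = 1.013/1.24853 = 0.8114

u ≈ 0.8114c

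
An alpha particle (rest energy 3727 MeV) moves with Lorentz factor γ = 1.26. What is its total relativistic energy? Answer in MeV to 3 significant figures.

E ≈ 4700 MeV

γ = 1.26 (given)
E = γm₀c² = 1.26 × 3727 MeV = 4700 MeV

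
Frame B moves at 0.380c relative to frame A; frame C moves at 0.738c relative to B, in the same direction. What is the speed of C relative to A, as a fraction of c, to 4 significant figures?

u ≈ 0.8731c

Compose boost 2: (0.738 + 0.380)/(1 + 0.738×0.380) = 1.118/1.28044 = 0.8731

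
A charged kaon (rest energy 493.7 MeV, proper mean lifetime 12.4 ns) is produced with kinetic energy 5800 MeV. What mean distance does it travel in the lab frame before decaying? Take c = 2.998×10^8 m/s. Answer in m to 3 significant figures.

d ≈ 47.2 m

γ = 1 + K/(m₀c²) = 1 + 5800/493.7 = 12.748
β = √(1 − 1/γ²) = 0.99692
Dilated lifetime: γτ₀ = 12.748 × 12.4 ns = 158.08 ns
d = βc·γτ₀ = 0.99692 × (2.998×10^8 m/s) × 1.5808×10^-7 s = 47.2 m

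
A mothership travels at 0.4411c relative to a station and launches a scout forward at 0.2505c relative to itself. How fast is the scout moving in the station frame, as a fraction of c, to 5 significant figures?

Compose boost 2: (0.2505 + 0.4411)/(1 + 0.2505×0.4411) = 0.69160/1.110496 = 0.62279

u ≈ 0.62279c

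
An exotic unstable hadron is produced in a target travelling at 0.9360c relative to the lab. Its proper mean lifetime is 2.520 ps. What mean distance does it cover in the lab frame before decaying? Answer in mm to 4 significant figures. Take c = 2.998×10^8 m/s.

γ = 1/√(1 − 0.9360²) = 2.84091
Dilated lifetime: Δt = γτ₀ = 2.84091 × 2.520 ps = 7.15909 ps
d = vΔt = 0.9360c × 7.15909 ps = 2.80613×10^8 m/s × 7.15909×10^-12 s = 2.009 mm

d ≈ 2.009 mm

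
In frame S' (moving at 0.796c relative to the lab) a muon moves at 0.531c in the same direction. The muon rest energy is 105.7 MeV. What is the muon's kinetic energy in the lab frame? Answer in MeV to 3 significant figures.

u_lab = (0.531 + 0.796)/(1 + 0.531×0.796) = 0.932749
γ = 1/√(1 − 0.932749²) = 2.7737
K = (γ − 1)m₀c² = (2.7737 − 1) × 105.7 = 1.7737 × 105.7 = 187 MeV

K ≈ 187 MeV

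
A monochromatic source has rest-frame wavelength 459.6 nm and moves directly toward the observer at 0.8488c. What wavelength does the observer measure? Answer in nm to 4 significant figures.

λ_obs ≈ 131.4 nm

Relativistic Doppler: λ_obs = λ_src √((1−β)/(1+β))
= 459.6 × √(0.151200/1.84880) = 459.6 × 0.285977 = 131.4 nm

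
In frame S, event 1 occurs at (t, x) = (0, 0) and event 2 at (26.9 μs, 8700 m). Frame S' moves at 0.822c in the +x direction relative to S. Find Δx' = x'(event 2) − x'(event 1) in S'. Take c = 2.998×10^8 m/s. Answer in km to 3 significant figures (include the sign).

γ = 1/√(1 − 0.822²) = 1.7560
Δx' = γ(Δx − vΔt) = 1.7560 × (8700 m − 0.822×(2.998×10^8 m/s)×26.9×10^-6 s)
= 1.7560 × (2070.9 m) = 3.64 km

Δx' ≈ 3.64 km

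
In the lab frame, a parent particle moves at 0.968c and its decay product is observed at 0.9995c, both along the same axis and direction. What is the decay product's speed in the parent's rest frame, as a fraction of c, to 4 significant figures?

Inverse velocity addition: u' = (u − v)/(1 − uv/c²)
= (0.9995 − 0.968)/(1 − 0.9995×0.968) = 0.03150/0.0324840 = 0.9697

u' ≈ 0.9697c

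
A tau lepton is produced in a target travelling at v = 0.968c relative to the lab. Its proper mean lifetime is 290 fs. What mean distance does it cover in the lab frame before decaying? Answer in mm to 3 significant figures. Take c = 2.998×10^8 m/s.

d ≈ 0.335 mm

γ = 1/√(1 − 0.968²) = 3.9849
Dilated lifetime: Δt = γτ₀ = 3.9849 × 290 fs = 1155.6 fs
d = vΔt = 0.968c × 1155.6 fs = 2.9021×10^8 m/s × 1.1556×10^-12 s = 0.335 mm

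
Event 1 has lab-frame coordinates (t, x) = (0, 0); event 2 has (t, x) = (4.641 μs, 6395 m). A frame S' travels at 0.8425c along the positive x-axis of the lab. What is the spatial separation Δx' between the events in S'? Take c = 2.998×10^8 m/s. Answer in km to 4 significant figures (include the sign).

Δx' ≈ 9.695 km

γ = 1/√(1 − 0.8425²) = 1.85633
Δx' = γ(Δx − vΔt) = 1.85633 × (6395 m − 0.8425×(2.998×10^8 m/s)×4.641×10^-6 s)
= 1.85633 × (5222.77 m) = 9.695 km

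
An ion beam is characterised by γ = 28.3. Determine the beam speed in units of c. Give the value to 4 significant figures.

β = √(1 − 1/γ²) = √(1 − 1/28.3²) = √(0.998751) = 0.9994

β ≈ 0.9994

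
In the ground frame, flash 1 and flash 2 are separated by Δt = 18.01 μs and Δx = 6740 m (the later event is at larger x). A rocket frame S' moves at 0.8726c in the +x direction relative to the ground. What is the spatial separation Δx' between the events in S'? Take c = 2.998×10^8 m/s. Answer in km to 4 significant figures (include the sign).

Δx' ≈ 4.153 km

γ = 1/√(1 − 0.8726²) = 2.04735
Δx' = γ(Δx − vΔt) = 2.04735 × (6740 m − 0.8726×(2.998×10^8 m/s)×18.01×10^-6 s)
= 2.04735 × (2028.49 m) = 4.153 km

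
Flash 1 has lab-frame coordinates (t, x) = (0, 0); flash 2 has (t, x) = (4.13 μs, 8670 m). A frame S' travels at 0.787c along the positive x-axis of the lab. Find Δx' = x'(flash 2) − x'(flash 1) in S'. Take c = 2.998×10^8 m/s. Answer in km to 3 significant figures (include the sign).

γ = 1/√(1 − 0.787²) = 1.6209
Δx' = γ(Δx − vΔt) = 1.6209 × (8670 m − 0.787×(2.998×10^8 m/s)×4.13×10^-6 s)
= 1.6209 × (7695.6 m) = 12.5 km

Δx' ≈ 12.5 km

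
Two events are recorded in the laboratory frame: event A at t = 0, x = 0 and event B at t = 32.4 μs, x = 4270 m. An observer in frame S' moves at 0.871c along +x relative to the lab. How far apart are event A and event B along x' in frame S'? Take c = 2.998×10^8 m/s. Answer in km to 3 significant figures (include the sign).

Δx' ≈ -8.53 km

γ = 1/√(1 − 0.871²) = 2.0355
Δx' = γ(Δx − vΔt) = 2.0355 × (4270 m − 0.871×(2.998×10^8 m/s)×32.4×10^-6 s)
= 2.0355 × (-4190.5 m) = -8.53 km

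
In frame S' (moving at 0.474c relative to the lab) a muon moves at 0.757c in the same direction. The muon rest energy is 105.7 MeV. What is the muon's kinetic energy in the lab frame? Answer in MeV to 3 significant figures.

u_lab = (0.757 + 0.474)/(1 + 0.757×0.474) = 0.905934
γ = 1/√(1 − 0.905934²) = 2.3617
K = (γ − 1)m₀c² = (2.3617 − 1) × 105.7 = 1.3617 × 105.7 = 144 MeV

K ≈ 144 MeV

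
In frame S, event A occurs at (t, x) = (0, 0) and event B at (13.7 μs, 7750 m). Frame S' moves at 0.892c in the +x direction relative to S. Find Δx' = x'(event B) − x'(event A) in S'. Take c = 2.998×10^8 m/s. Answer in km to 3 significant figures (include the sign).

γ = 1/√(1 − 0.892²) = 2.2122
Δx' = γ(Δx − vΔt) = 2.2122 × (7750 m − 0.892×(2.998×10^8 m/s)×13.7×10^-6 s)
= 2.2122 × (4086.3 m) = 9.04 km

Δx' ≈ 9.04 km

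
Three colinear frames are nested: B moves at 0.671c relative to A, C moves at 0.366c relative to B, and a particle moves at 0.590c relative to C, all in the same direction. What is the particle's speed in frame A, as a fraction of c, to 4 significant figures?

u ≈ 0.9540c

Compose boost 2: (0.366 + 0.671)/(1 + 0.366×0.671) = 1.037/1.24559 = 0.832540
Compose boost 3: (0.590 + 0.832540)/(1 + 0.590×0.832540) = 1.42254/1.49120 = 0.9540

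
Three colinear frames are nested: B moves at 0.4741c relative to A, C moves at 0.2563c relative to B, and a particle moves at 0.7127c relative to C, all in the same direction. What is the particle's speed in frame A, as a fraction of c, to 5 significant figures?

u ≈ 0.93157c

Compose boost 2: (0.2563 + 0.4741)/(1 + 0.2563×0.4741) = 0.73040/1.121512 = 0.6512637
Compose boost 3: (0.7127 + 0.6512637)/(1 + 0.7127×0.6512637) = 1.363964/1.464156 = 0.93157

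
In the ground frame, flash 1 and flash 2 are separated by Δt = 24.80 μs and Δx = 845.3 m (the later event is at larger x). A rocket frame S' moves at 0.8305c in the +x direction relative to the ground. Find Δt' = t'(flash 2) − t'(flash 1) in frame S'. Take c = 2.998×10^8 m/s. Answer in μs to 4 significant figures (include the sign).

γ = 1/√(1 − 0.8305²) = 1.79527
Δt' = γ(Δt − vΔx/c²) = 1.79527 × (24.80 μs − 0.8305×845.3 m / (2.998×10^8 m/s))
= 1.79527 × (22.4584 μs) = 40.32 μs

Δt' ≈ 40.32 μs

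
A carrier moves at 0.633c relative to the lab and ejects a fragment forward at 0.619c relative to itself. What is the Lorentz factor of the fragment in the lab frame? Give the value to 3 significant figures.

u_lab = (0.619 + 0.633)/(1 + 0.619×0.633) = 1.252/1.39183 = 0.899537
γ = 1/√(1 − 0.899537²) = 2.29

γ ≈ 2.29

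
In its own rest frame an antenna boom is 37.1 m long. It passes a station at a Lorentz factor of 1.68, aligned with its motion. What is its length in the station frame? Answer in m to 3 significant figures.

γ = 1.68 (given)
Length contraction: L = L₀/γ = 37.1/1.68 = 22.1 m

L ≈ 22.1 m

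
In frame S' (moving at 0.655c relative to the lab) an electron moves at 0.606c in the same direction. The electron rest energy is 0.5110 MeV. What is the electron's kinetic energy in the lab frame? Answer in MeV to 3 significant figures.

K ≈ 0.677 MeV

u_lab = (0.606 + 0.655)/(1 + 0.606×0.655) = 0.902694
γ = 1/√(1 − 0.902694²) = 2.3240
K = (γ − 1)m₀c² = (2.3240 − 1) × 0.5110 = 1.3240 × 0.5110 = 0.677 MeV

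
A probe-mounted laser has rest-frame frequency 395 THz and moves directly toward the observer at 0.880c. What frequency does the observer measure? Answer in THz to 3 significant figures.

Relativistic Doppler: f_obs = f_src √((1+β)/(1−β))
= 395 × √(1.8800/0.12000) = 395 × 3.9581 = 1560 THz

f_obs ≈ 1560 THz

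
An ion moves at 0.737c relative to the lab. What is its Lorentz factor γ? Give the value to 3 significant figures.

γ ≈ 1.48

γ = 1/√(1 − β²) = 1/√(1 − 0.737²) = 1/√(0.45683) = 1.48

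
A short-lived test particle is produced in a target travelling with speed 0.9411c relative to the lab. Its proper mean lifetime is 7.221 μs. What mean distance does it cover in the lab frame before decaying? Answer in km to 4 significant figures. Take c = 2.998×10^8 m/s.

d ≈ 6.025 km

γ = 1/√(1 − 0.9411²) = 2.95746
Dilated lifetime: Δt = γτ₀ = 2.95746 × 7.221 μs = 21.3558 μs
d = vΔt = 0.9411c × 21.3558 μs = 2.82142×10^8 m/s × 2.13558×10^-5 s = 6.025 km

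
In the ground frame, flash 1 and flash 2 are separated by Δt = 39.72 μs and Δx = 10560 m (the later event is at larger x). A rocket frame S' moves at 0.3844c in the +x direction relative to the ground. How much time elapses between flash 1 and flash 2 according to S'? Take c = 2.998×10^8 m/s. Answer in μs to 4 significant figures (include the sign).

Δt' ≈ 28.36 μs

γ = 1/√(1 − 0.3844²) = 1.08323
Δt' = γ(Δt − vΔx/c²) = 1.08323 × (39.72 μs − 0.3844×10560 m / (2.998×10^8 m/s))
= 1.08323 × (26.1801 μs) = 28.36 μs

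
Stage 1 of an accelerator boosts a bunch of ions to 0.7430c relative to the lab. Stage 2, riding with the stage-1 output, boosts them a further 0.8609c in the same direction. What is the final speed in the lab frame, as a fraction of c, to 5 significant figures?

u ≈ 0.97820c

Compose boost 2: (0.8609 + 0.7430)/(1 + 0.8609×0.7430) = 1.6039/1.639649 = 0.97820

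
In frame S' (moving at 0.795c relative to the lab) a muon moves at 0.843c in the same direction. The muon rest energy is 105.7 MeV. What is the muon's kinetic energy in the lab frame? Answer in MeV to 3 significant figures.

K ≈ 435 MeV

u_lab = (0.843 + 0.795)/(1 + 0.843×0.795) = 0.980730
γ = 1/√(1 − 0.980730²) = 5.1185
K = (γ − 1)m₀c² = (5.1185 − 1) × 105.7 = 4.1185 × 105.7 = 435 MeV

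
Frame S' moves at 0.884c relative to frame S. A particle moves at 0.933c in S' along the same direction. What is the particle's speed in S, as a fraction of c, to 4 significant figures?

u ≈ 0.9957c

Relativistic velocity addition: u = (u' + v)/(1 + u'v/c²)
= (0.933 + 0.884)/(1 + 0.933×0.884) = 1.817/1.82477 = 0.9957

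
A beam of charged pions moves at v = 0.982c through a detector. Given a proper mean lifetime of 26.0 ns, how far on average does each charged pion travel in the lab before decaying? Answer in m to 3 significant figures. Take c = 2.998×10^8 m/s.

d ≈ 40.5 m

γ = 1/√(1 − 0.982²) = 5.2943
Dilated lifetime: Δt = γτ₀ = 5.2943 × 26.0 ns = 137.65 ns
d = vΔt = 0.982c × 137.65 ns = 2.9440×10^8 m/s × 1.3765×10^-7 s = 40.5 m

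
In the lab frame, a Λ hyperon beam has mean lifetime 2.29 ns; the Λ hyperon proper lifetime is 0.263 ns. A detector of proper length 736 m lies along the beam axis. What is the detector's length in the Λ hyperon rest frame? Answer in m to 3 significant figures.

L ≈ 84.5 m

Time dilation ⇒ γ = Δt/τ₀ = 2.29/0.263 = 8.7072
Length contraction: L = L₀/γ = 736/8.7072 = 84.5 m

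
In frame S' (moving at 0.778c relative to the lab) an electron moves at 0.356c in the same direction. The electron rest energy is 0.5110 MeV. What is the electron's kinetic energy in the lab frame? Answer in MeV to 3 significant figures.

u_lab = (0.356 + 0.778)/(1 + 0.356×0.778) = 0.888041
γ = 1/√(1 − 0.888041²) = 2.1750
K = (γ − 1)m₀c² = (2.1750 − 1) × 0.5110 = 1.1750 × 0.5110 = 0.600 MeV

K ≈ 0.600 MeV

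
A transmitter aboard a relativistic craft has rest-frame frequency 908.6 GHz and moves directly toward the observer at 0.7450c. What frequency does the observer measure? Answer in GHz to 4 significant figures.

f_obs ≈ 2377 GHz

Relativistic Doppler: f_obs = f_src √((1+β)/(1−β))
= 908.6 × √(1.74500/0.255000) = 908.6 × 2.61594 = 2377 GHz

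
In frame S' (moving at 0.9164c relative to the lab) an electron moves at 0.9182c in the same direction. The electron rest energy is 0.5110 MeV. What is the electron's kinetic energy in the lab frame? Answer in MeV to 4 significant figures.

K ≈ 5.424 MeV

u_lab = (0.9182 + 0.9164)/(1 + 0.9182×0.9164) = 0.9962863
γ = 1/√(1 − 0.9962863²) = 11.6141
K = (γ − 1)m₀c² = (11.6141 − 1) × 0.5110 = 10.6141 × 0.5110 = 5.424 MeV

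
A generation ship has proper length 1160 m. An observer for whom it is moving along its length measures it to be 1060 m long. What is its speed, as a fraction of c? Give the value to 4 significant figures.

β ≈ 0.4062

γ = L₀/L = 1160/1060 = 1.09434
β = √(1 − 1/γ²) = 0.4062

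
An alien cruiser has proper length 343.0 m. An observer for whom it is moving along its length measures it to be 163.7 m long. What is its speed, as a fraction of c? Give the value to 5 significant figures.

β ≈ 0.87876

γ = L₀/L = 343.0/163.7 = 2.095296
β = √(1 − 1/γ²) = 0.87876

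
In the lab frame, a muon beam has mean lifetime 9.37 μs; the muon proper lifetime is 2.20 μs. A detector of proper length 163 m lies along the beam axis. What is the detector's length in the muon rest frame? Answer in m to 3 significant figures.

L ≈ 38.3 m

Time dilation ⇒ γ = Δt/τ₀ = 9.37/2.20 = 4.2591
Length contraction: L = L₀/γ = 163/4.2591 = 38.3 m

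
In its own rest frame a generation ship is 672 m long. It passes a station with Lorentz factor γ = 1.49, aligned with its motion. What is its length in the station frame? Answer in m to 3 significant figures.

γ = 1.49 (given)
Length contraction: L = L₀/γ = 672/1.49 = 451 m

L ≈ 451 m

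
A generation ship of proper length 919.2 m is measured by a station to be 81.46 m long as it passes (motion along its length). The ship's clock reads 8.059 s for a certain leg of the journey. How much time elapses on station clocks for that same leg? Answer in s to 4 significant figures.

Length contraction ⇒ γ = L₀/L = 919.2/81.46 = 11.2841
Time dilation: Δt = γτ₀ = 11.2841 × 8.059 s = 90.94 s

Δt ≈ 90.94 s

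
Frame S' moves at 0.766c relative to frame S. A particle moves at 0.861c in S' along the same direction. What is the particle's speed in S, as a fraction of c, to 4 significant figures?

u ≈ 0.9804c

Relativistic velocity addition: u = (u' + v)/(1 + u'v/c²)
= (0.861 + 0.766)/(1 + 0.861×0.766) = 1.627/1.65953 = 0.9804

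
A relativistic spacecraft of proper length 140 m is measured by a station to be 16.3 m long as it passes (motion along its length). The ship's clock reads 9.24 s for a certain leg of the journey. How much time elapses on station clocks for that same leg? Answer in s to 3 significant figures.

Δt ≈ 79.4 s

Length contraction ⇒ γ = L₀/L = 140/16.3 = 8.5890
Time dilation: Δt = γτ₀ = 8.5890 × 9.24 s = 79.4 s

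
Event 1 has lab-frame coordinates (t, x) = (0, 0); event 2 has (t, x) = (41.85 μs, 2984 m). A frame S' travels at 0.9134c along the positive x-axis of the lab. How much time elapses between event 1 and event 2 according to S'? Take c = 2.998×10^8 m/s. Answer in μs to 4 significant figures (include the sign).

Δt' ≈ 80.48 μs

γ = 1/√(1 − 0.9134²) = 2.45662
Δt' = γ(Δt − vΔx/c²) = 2.45662 × (41.85 μs − 0.9134×2984 m / (2.998×10^8 m/s))
= 2.45662 × (32.7587 μs) = 80.48 μs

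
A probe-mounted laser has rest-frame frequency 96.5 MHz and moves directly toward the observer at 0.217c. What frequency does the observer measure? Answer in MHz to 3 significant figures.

f_obs ≈ 120 MHz

Relativistic Doppler: f_obs = f_src √((1+β)/(1−β))
= 96.5 × √(1.2170/0.78300) = 96.5 × 1.2467 = 120 MHz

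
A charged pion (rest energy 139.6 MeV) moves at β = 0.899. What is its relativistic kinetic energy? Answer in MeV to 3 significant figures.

γ = 1/√(1 − 0.899²) = 2.2834
K = (γ − 1)m₀c² = (2.2834 − 1) × 139.6 MeV = 1.2834 × 139.6 MeV = 179 MeV

K ≈ 179 MeV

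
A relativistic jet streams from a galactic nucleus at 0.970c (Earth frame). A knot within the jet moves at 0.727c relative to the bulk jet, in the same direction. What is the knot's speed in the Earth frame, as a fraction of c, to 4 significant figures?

u ≈ 0.9952c

Relativistic velocity addition: u = (u' + v)/(1 + u'v/c²)
= (0.727 + 0.970)/(1 + 0.727×0.970) = 1.697/1.70519 = 0.9952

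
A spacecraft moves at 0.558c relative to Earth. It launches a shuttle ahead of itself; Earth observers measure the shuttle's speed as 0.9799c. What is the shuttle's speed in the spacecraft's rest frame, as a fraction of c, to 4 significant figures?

u' ≈ 0.9309c

Inverse velocity addition: u' = (u − v)/(1 − uv/c²)
= (0.9799 − 0.558)/(1 − 0.9799×0.558) = 0.4219/0.453216 = 0.9309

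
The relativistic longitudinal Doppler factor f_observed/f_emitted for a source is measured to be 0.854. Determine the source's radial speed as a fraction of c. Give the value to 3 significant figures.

f_obs/f_src = √((1−β)/(1+β)) = 0.854  ⇒  (1−β)/(1+β) = 0.72932
β = |1 − D²|/(1 + D²) = |1 − 0.72932|/(1 + 0.72932) = 0.157

β ≈ 0.157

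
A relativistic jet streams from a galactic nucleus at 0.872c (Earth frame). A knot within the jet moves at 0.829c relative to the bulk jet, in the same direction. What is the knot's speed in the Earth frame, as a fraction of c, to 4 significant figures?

Relativistic velocity addition: u = (u' + v)/(1 + u'v/c²)
= (0.829 + 0.872)/(1 + 0.829×0.872) = 1.701/1.72289 = 0.9873

u ≈ 0.9873c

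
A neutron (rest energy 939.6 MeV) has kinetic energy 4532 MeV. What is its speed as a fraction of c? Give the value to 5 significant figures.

β ≈ 0.98515

γ = 1 + K/(m₀c²) = 1 + 4532/939.6 = 5.823329
β = √(1 − 1/γ²) = 0.98515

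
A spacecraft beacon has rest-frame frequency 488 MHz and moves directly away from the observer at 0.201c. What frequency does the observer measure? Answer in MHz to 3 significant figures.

Relativistic Doppler: f_obs = f_src √((1−β)/(1+β))
= 488 × √(0.79900/1.2010) = 488 × 0.81565 = 398 MHz

f_obs ≈ 398 MHz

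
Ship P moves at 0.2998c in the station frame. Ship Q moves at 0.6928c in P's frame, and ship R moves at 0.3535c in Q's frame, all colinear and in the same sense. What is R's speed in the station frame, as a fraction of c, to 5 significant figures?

u ≈ 0.91078c

Compose boost 2: (0.6928 + 0.2998)/(1 + 0.6928×0.2998) = 0.99260/1.207701 = 0.8218919
Compose boost 3: (0.3535 + 0.8218919)/(1 + 0.3535×0.8218919) = 1.175392/1.290539 = 0.91078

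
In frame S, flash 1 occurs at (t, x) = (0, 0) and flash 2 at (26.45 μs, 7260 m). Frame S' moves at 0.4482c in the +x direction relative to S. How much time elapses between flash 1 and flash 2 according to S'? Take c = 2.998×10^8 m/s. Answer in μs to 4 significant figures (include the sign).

Δt' ≈ 17.45 μs

γ = 1/√(1 − 0.4482²) = 1.11865
Δt' = γ(Δt − vΔx/c²) = 1.11865 × (26.45 μs − 0.4482×7260 m / (2.998×10^8 m/s))
= 1.11865 × (15.5963 μs) = 17.45 μs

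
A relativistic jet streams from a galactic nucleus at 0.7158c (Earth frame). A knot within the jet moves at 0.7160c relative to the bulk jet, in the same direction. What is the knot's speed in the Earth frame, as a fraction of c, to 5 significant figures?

u ≈ 0.94664c

Relativistic velocity addition: u = (u' + v)/(1 + u'v/c²)
= (0.7160 + 0.7158)/(1 + 0.7160×0.7158) = 1.4318/1.512513 = 0.94664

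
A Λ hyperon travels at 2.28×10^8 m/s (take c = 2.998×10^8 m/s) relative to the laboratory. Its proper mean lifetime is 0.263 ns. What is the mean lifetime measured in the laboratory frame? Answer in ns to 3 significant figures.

Δt ≈ 0.405 ns

β = v/c = 2.28×10^8 / 2.998×10^8 = 0.76051
γ = 1/√(1 − 0.76051²) = 1.5400
Time dilation: Δt = γτ₀ = 1.5400 × 0.263 ns = 0.405 ns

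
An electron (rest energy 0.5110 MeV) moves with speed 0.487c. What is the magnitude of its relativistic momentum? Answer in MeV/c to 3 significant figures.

γ = 1/√(1 − 0.487²) = 1.1449
p = γβm₀c = 1.1449 × 0.487 × 0.5110 MeV/c = 0.285 MeV/c

p ≈ 0.285 MeV/c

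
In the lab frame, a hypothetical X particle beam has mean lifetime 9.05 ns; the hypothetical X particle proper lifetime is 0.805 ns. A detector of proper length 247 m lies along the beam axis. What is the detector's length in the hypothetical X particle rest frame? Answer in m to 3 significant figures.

Time dilation ⇒ γ = Δt/τ₀ = 9.05/0.805 = 11.242
Length contraction: L = L₀/γ = 247/11.242 = 22.0 m

L ≈ 22.0 m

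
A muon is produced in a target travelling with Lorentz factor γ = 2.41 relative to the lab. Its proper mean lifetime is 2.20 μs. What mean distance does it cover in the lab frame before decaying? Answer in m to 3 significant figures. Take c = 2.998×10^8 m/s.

d ≈ 1450 m

β = √(1 − 1/γ²) = √(1 − 1/2.41²) = 0.90985
Dilated lifetime: Δt = γτ₀ = 2.41 × 2.20 μs = 5.3020 μs
d = vΔt = 0.90985c × 5.3020 μs = 2.7277×10^8 m/s × 5.3020×10^-6 s = 1450 m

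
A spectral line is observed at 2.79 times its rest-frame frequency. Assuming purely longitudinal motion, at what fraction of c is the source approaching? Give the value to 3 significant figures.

f_obs/f_src = √((1+β)/(1−β)) = 2.79  ⇒  (1+β)/(1−β) = 7.7841
β = |1 − D²|/(1 + D²) = |1 − 7.7841|/(1 + 7.7841) = 0.772

β ≈ 0.772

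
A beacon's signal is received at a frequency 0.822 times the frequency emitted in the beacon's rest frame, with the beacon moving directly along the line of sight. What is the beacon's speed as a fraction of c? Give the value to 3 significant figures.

β ≈ 0.194

f_obs/f_src = √((1−β)/(1+β)) = 0.822  ⇒  (1−β)/(1+β) = 0.67568
β = |1 − D²|/(1 + D²) = |1 − 0.67568|/(1 + 0.67568) = 0.194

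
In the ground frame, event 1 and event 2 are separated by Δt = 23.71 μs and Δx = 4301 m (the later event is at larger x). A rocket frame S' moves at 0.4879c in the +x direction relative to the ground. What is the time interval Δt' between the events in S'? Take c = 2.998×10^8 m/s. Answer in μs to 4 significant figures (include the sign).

γ = 1/√(1 − 0.4879²) = 1.14561
Δt' = γ(Δt − vΔx/c²) = 1.14561 × (23.71 μs − 0.4879×4301 m / (2.998×10^8 m/s))
= 1.14561 × (16.7105 μs) = 19.14 μs

Δt' ≈ 19.14 μs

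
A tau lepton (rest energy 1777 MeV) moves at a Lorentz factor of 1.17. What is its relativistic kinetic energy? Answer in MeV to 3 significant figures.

γ = 1.17 (given)
K = (γ − 1)m₀c² = (1.17 − 1) × 1777 MeV = 0.17000 × 1777 MeV = 302 MeV

K ≈ 302 MeV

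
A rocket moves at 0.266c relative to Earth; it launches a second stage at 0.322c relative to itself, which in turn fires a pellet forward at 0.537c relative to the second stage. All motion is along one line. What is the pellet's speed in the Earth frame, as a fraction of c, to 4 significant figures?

u ≈ 0.8356c

Compose boost 2: (0.322 + 0.266)/(1 + 0.322×0.266) = 0.5880/1.08565 = 0.541610
Compose boost 3: (0.537 + 0.541610)/(1 + 0.537×0.541610) = 1.07861/1.29084 = 0.8356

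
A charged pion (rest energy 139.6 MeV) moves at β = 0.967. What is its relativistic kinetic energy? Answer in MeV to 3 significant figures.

γ = 1/√(1 − 0.967²) = 3.9250
K = (γ − 1)m₀c² = (3.9250 − 1) × 139.6 MeV = 2.9250 × 139.6 MeV = 408 MeV

K ≈ 408 MeV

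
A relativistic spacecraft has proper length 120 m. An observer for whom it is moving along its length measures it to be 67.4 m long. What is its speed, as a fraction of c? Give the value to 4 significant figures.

β ≈ 0.8274

γ = L₀/L = 120/67.4 = 1.78042
β = √(1 − 1/γ²) = 0.8274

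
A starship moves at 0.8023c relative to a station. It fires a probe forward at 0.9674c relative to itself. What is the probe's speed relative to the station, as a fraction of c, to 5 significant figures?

Relativistic velocity addition: u = (u' + v)/(1 + u'v/c²)
= (0.9674 + 0.8023)/(1 + 0.9674×0.8023) = 1.7697/1.776145 = 0.99637

u ≈ 0.99637c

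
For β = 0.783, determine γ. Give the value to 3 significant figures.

γ ≈ 1.61

γ = 1/√(1 − β²) = 1/√(1 − 0.783²) = 1/√(0.38691) = 1.61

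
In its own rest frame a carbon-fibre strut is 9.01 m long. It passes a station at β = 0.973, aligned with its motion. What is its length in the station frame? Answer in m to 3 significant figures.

γ = 1/√(1 − 0.973²) = 4.3327
Length contraction: L = L₀/γ = 9.01/4.3327 = 2.08 m

L ≈ 2.08 m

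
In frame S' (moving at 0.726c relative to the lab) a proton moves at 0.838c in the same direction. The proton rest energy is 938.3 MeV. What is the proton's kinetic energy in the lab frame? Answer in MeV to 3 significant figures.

K ≈ 3080 MeV

u_lab = (0.838 + 0.726)/(1 + 0.838×0.726) = 0.972402
γ = 1/√(1 − 0.972402²) = 4.2861
K = (γ − 1)m₀c² = (4.2861 − 1) × 938.3 = 3.2861 × 938.3 = 3080 MeV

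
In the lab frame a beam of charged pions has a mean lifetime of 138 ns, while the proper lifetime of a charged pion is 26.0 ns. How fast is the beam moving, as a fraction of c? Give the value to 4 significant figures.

β ≈ 0.9821

γ = Δt/τ₀ = 138/26.0 = 5.30769
β = √(1 − 1/γ²) = √(1 − 1/5.30769²) = 0.9821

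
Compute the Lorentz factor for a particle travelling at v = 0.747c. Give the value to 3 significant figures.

γ ≈ 1.50

γ = 1/√(1 − β²) = 1/√(1 − 0.747²) = 1/√(0.44199) = 1.50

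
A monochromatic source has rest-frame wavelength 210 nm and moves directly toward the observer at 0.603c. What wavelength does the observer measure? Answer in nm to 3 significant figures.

Relativistic Doppler: λ_obs = λ_src √((1−β)/(1+β))
= 210 × √(0.39700/1.6030) = 210 × 0.49766 = 105 nm

λ_obs ≈ 105 nm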